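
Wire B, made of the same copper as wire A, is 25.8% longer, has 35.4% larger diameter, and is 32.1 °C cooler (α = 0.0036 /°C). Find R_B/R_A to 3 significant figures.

R ∝ ρL/d² with ρ ∝ (1+αΔT), so R_B/R_A = (1 + 25.8/100) × (1 + 35.4/100)⁻² × (1 − 0.0036×32.1)
= 1.258 × 0.5455 × 0.8844 = 0.607

0.607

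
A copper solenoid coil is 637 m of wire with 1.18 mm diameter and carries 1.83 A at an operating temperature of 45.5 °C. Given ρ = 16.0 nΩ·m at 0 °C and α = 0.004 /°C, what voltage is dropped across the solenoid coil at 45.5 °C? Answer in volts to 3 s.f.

20.2 V

ρ = 16.0 nΩ·m = 1.60×10^-8 Ω·m
A = π(d/2)² = π(5.9000e-04 m)² = 1.094e-06 m²
R₍0₎ = ρL/A = (1.60×10^-8)(637)/(1.094e-06) = 9.32 Ω
R₍45.5₎ = R₍0₎(1 + αΔT) = 9.32 × (1 + 0.004×45.5) = 11.02 Ω
V = IR = 1.83 × 11.02 = 20.2 V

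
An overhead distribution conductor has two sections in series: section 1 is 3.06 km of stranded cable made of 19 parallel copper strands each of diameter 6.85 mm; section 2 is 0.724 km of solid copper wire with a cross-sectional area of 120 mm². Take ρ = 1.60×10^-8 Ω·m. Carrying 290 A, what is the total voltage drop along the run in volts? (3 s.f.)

48.3 V

Section 1: A_strand = π(3.4250e-03)² = 3.685e-05 m²; R₁ = ρL/(N·A_s) = (1.60×10^-8)(3060)/(19×3.685e-05) = 0.06992 Ω
Section 2: A = 120 mm² = 1.200e-04 m²
R₂ = (1.60×10^-8)(724)/(1.200e-04) = 0.09653 Ω
R = R₁ + R₂ = 0.1665 Ω
V = IR = 290 × 0.1665 = 48.3 V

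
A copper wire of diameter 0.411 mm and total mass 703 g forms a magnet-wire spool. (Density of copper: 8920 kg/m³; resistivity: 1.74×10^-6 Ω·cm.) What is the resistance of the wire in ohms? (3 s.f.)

ρ = 1.74×10^-6 Ω·cm = 1.74×10^-8 Ω·m
A = π(d/2)² = π(2.0550e-04 m)² = 1.3267e-07 m²
L = m/(density·A) = 0.703/(8920×1.3267e-07) = 594 m
R = ρL/A = (1.74×10^-8)(594)/(1.3267e-07) = 77.9 Ω

77.9 Ω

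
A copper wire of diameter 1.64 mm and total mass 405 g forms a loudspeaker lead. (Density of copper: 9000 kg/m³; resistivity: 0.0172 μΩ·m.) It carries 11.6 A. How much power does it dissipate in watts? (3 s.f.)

23.3 W

ρ = 0.0172 μΩ·m = 1.72×10^-8 Ω·m
A = π(d/2)² = π(8.2000e-04 m)² = 2.1124e-06 m²
L = m/(density·A) = 0.405/(9000×2.1124e-06) = 21.3 m
R = ρL/A = (1.72×10^-8)(21.3)/(2.1124e-06) = 0.1735 Ω
P = I²R = (11.6)² × 0.1735 = 23.3 W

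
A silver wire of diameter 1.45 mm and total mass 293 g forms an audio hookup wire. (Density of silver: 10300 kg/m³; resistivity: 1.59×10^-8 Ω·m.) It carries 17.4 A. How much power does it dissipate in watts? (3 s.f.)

50.2 W

A = π(d/2)² = π(7.2500e-04 m)² = 1.6513e-06 m²
L = m/(density·A) = 0.293/(10300×1.6513e-06) = 17.23 m
R = ρL/A = (1.59×10^-8)(17.23)/(1.6513e-06) = 0.1659 Ω
P = I²R = (17.4)² × 0.1659 = 50.2 W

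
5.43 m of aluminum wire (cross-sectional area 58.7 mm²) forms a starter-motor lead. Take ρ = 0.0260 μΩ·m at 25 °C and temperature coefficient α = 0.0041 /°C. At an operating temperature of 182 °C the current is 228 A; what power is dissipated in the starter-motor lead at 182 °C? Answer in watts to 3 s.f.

ρ = 0.0260 μΩ·m = 2.60×10^-8 Ω·m
A = 58.7 mm² = 5.870e-05 m²
R₍25₎ = ρL/A = (2.60×10^-8)(5.43)/(5.870e-05) = 0.002405 Ω
R₍182₎ = R₍25₎(1 + αΔT) = 0.002405 × (1 + 0.0041×157) = 0.003953 Ω
P = I²R = (228)² × 0.003953 = 206 W

206 W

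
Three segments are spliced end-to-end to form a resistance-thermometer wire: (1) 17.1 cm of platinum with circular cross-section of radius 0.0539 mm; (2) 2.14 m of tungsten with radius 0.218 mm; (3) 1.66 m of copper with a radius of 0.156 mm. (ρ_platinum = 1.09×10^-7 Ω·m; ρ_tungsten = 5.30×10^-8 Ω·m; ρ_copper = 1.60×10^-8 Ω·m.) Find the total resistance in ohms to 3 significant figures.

3.15 Ω

Seg 1: A = πr² = π(5.3900e-05 m)² = 9.127e-09 m²
R_1 = (1.09×10^-7)(0.171)/(9.127e-09) = 2.042 Ω
Seg 2: A = πr² = π(2.1800e-04 m)² = 1.493e-07 m²
R_2 = (5.30×10^-8)(2.14)/(1.493e-07) = 0.7597 Ω
Seg 3: A = πr² = π(1.5600e-04 m)² = 7.645e-08 m²
R_3 = (1.60×10^-8)(1.66)/(7.645e-08) = 0.3474 Ω
R_total = R_1 + R_2 + R_3 = 3.15 Ω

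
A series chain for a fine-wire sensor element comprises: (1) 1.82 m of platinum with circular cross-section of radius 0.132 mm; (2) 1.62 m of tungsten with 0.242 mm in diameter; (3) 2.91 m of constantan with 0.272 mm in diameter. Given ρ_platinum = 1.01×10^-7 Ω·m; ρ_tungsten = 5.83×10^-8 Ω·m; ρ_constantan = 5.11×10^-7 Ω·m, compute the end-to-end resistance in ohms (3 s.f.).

Seg 1: A = πr² = π(1.3200e-04 m)² = 5.474e-08 m²
R_1 = (1.01×10^-7)(1.82)/(5.474e-08) = 3.358 Ω
Seg 2: A = π(d/2)² = π(1.2100e-04 m)² = 4.600e-08 m²
R_2 = (5.83×10^-8)(1.62)/(4.600e-08) = 2.053 Ω
Seg 3: A = π(d/2)² = π(1.3600e-04 m)² = 5.811e-08 m²
R_3 = (5.11×10^-7)(2.91)/(5.811e-08) = 25.59 Ω
R_total = R_1 + R_2 + R_3 = 31.0 Ω

31.0 Ω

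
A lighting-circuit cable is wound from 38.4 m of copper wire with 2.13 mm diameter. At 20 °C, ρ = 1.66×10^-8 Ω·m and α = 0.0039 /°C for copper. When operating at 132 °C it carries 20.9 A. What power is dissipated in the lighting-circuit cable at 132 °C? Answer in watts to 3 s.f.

A = π(d/2)² = π(1.0650e-03 m)² = 3.563e-06 m²
R₍20₎ = ρL/A = (1.66×10^-8)(38.4)/(3.563e-06) = 0.1789 Ω
R₍132₎ = R₍20₎(1 + αΔT) = 0.1789 × (1 + 0.0039×112) = 0.257 Ω
P = I²R = (20.9)² × 0.257 = 112 W

112 W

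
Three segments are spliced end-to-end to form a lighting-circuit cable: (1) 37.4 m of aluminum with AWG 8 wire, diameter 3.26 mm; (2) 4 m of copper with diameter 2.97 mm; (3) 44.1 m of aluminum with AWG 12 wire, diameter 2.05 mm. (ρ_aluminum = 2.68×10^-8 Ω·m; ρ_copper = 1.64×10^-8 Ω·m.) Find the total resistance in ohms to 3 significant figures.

Seg 1: A = π(3.26/2 mm)² = π(1.6300e-03 m)² = 8.347e-06 m²
R_1 = (2.68×10^-8)(37.4)/(8.347e-06) = 0.1201 Ω
Seg 2: A = π(d/2)² = π(1.4850e-03 m)² = 6.928e-06 m²
R_2 = (1.64×10^-8)(4)/(6.928e-06) = 0.009469 Ω
Seg 3: A = π(2.05/2 mm)² = π(1.0250e-03 m)² = 3.301e-06 m²
R_3 = (2.68×10^-8)(44.1)/(3.301e-06) = 0.3581 Ω
R_total = R_1 + R_2 + R_3 = 0.488 Ω

0.488 Ω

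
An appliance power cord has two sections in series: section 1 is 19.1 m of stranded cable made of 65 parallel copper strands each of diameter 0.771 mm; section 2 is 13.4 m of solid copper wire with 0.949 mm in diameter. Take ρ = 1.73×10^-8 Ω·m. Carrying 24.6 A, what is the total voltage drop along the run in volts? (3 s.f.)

8.33 V

Section 1: A_strand = π(3.8550e-04)² = 4.669e-07 m²; R₁ = ρL/(N·A_s) = (1.73×10^-8)(19.1)/(65×4.669e-07) = 0.01089 Ω
Section 2: A = π(d/2)² = π(4.7450e-04 m)² = 7.073e-07 m²
R₂ = (1.73×10^-8)(13.4)/(7.073e-07) = 0.3277 Ω
R = R₁ + R₂ = 0.3386 Ω
V = IR = 24.6 × 0.3386 = 8.33 V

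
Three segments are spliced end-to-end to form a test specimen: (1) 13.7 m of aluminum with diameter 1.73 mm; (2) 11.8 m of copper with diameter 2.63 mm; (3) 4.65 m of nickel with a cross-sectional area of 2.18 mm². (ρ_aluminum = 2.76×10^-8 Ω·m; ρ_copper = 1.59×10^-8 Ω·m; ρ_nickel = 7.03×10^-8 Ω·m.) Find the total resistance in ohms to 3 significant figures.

Seg 1: A = π(d/2)² = π(8.6500e-04 m)² = 2.351e-06 m²
R_1 = (2.76×10^-8)(13.7)/(2.351e-06) = 0.1609 Ω
Seg 2: A = π(d/2)² = π(1.3150e-03 m)² = 5.433e-06 m²
R_2 = (1.59×10^-8)(11.8)/(5.433e-06) = 0.03454 Ω
Seg 3: A = 2.18 mm² = 2.180e-06 m²
R_3 = (7.03×10^-8)(4.65)/(2.180e-06) = 0.15 Ω
R_total = R_1 + R_2 + R_3 = 0.345 Ω

0.345 Ω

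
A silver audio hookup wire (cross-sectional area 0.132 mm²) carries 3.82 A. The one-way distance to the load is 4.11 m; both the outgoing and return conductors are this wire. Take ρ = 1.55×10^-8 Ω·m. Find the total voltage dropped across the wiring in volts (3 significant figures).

3.69 V

A = 0.132 mm² = 1.320e-07 m²
Total conductor length (both ways) L = 2 × 4.11 = 8.22 m
R = ρL/A = (1.55×10^-8)(8.22)/(1.320e-07) = 0.9652 Ω
V = IR = 3.82 × 0.9652 = 3.69 V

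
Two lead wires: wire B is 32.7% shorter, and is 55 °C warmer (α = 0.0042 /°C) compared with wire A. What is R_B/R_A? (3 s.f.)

R ∝ ρL/d² with ρ ∝ (1+αΔT), so R_B/R_A = (1 − 32.7/100) × (1 + 0.0042×55)
= 0.673 × 1.231 = 0.828

0.828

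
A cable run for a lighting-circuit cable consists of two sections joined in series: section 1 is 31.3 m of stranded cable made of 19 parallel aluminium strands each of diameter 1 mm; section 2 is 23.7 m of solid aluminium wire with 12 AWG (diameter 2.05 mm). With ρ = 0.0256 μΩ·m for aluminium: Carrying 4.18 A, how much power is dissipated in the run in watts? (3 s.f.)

4.15 W

ρ = 0.0256 μΩ·m = 2.56×10^-8 Ω·m
Section 1: A_strand = π(5.0000e-04)² = 7.854e-07 m²; R₁ = ρL/(N·A_s) = (2.56×10^-8)(31.3)/(19×7.854e-07) = 0.0537 Ω
Section 2: A = π(2.05/2 mm)² = π(1.0250e-03 m)² = 3.301e-06 m²
R₂ = (2.56×10^-8)(23.7)/(3.301e-06) = 0.1838 Ω
R = R₁ + R₂ = 0.2375 Ω
P = I²R = (4.18)² × 0.2375 = 4.15 W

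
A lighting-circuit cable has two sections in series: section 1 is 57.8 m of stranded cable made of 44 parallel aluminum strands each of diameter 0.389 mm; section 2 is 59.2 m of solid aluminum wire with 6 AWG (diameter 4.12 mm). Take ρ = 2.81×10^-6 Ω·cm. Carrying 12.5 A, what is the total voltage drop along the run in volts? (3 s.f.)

5.44 V

ρ = 2.81×10^-6 Ω·cm = 2.81×10^-8 Ω·m
Section 1: A_strand = π(1.9450e-04)² = 1.188e-07 m²; R₁ = ρL/(N·A_s) = (2.81×10^-8)(57.8)/(44×1.188e-07) = 0.3106 Ω
Section 2: A = π(4.12/2 mm)² = π(2.0600e-03 m)² = 1.333e-05 m²
R₂ = (2.81×10^-8)(59.2)/(1.333e-05) = 0.1248 Ω
R = R₁ + R₂ = 0.4354 Ω
V = IR = 12.5 × 0.4354 = 5.44 V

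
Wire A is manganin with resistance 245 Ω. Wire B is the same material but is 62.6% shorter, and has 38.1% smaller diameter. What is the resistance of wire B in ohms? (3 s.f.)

R ∝ L/d², so R_B/R_A = (1 − 62.6/100) × (1 − 38.1/100)⁻²
= 0.374 × 2.61 = 0.9761
R_B = 0.9761 × 245 = 239 Ω

239 Ω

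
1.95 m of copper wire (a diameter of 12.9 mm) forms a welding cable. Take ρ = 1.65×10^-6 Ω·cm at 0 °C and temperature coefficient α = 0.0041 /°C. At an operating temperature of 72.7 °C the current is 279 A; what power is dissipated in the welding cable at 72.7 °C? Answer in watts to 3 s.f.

24.9 W

ρ = 1.65×10^-6 Ω·cm = 1.65×10^-8 Ω·m
A = π(d/2)² = π(6.4500e-03 m)² = 1.307e-04 m²
R₍0₎ = ρL/A = (1.65×10^-8)(1.95)/(1.307e-04) = 2.462×10^-4 Ω
R₍72.7₎ = R₍0₎(1 + αΔT) = 2.462×10^-4 × (1 + 0.0041×72.7) = 3.196×10^-4 Ω
P = I²R = (279)² × 3.196×10^-4 = 24.9 W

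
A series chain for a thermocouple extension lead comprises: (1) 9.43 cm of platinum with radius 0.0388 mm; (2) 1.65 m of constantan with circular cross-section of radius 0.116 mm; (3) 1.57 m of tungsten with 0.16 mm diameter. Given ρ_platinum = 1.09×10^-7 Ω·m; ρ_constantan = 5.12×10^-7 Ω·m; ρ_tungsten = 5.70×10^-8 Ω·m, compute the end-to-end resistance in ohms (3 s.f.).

26.6 Ω

Seg 1: A = πr² = π(3.8800e-05 m)² = 4.729e-09 m²
R_1 = (1.09×10^-7)(0.0943)/(4.729e-09) = 2.173 Ω
Seg 2: A = πr² = π(1.1600e-04 m)² = 4.227e-08 m²
R_2 = (5.12×10^-7)(1.65)/(4.227e-08) = 19.98 Ω
Seg 3: A = π(d/2)² = π(8.0000e-05 m)² = 2.011e-08 m²
R_3 = (5.70×10^-8)(1.57)/(2.011e-08) = 4.451 Ω
R_total = R_1 + R_2 + R_3 = 26.6 Ω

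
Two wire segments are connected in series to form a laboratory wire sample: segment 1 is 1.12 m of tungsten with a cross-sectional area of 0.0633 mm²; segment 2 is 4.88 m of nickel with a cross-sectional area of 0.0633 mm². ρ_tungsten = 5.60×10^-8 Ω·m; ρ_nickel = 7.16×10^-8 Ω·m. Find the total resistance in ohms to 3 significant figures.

6.51 Ω

Segment 1: A = 0.0633 mm² = 6.330e-08 m²
R₁ = ρL/A = (5.60×10^-8)(1.12)/(6.330e-08) = 0.9908 Ω
R₂ = (7.16×10^-8)(4.88)/(6.330e-08) = 5.52 Ω
R = R₁ + R₂ = 6.51 Ω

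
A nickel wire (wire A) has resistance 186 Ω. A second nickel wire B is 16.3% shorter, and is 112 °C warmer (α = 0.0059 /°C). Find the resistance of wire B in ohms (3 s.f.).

R ∝ ρL/d² with ρ ∝ (1+αΔT), so R_B/R_A = (1 − 16.3/100) × (1 + 0.0059×112)
= 0.837 × 1.661 = 1.39
R_B = 1.39 × 186 = 259 Ω

259 Ω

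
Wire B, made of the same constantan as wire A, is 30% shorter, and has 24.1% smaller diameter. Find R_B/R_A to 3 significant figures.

R ∝ L/d², so R_B/R_A = (1 − 30/100) × (1 − 24.1/100)⁻²
= 0.7 × 1.736 = 1.22

1.22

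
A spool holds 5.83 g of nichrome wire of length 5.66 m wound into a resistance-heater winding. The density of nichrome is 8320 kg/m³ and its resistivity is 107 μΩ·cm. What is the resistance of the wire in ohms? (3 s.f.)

48.9 Ω

ρ = 107 μΩ·cm = 1.07×10^-6 Ω·m
A = m/(density·L) = 0.00583/(8320×5.66) = 1.2380e-07 m²
R = ρL/A = (1.07×10^-6)(5.66)/(1.2380e-07) = 48.9 Ω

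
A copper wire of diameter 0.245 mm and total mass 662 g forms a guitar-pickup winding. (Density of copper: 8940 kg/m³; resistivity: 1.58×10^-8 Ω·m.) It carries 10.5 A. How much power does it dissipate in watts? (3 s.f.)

58000 W

A = π(d/2)² = π(1.2250e-04 m)² = 4.7144e-08 m²
L = m/(density·A) = 0.662/(8940×4.7144e-08) = 1571 m
R = ρL/A = (1.58×10^-8)(1571)/(4.7144e-08) = 526.4 Ω
P = I²R = (10.5)² × 526.4 = 58000 W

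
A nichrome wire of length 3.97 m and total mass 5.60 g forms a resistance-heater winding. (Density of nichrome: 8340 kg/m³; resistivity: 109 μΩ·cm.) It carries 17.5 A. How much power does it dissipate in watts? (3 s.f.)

7840 W

ρ = 109 μΩ·cm = 1.09×10^-6 Ω·m
A = m/(density·L) = 0.0056/(8340×3.97) = 1.6913e-07 m²
R = ρL/A = (1.09×10^-6)(3.97)/(1.6913e-07) = 25.59 Ω
P = I²R = (17.5)² × 25.59 = 7840 W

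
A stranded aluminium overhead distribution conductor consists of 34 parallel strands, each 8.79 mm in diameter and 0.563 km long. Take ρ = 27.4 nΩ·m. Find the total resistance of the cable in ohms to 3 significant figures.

ρ = 27.4 nΩ·m = 2.74×10^-8 Ω·m
A_strand = π(4.3950e-03 m)² = 6.068e-05 m²
R_strand = ρL/A = (2.74×10^-8)(563)/(6.068e-05) = 0.2542 Ω
R_total = R_strand/N = 0.2542/34 = 0.00748 Ω

0.00748 Ω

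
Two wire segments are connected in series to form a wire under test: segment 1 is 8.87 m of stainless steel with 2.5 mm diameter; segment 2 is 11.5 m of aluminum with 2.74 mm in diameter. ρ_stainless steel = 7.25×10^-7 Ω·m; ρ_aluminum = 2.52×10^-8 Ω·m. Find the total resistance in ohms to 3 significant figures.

Segment 1: A = π(d/2)² = π(1.2500e-03 m)² = 4.909e-06 m²
R₁ = ρL/A = (7.25×10^-7)(8.87)/(4.909e-06) = 1.31 Ω
Segment 2: A = π(d/2)² = π(1.3700e-03 m)² = 5.896e-06 m²
R₂ = (2.52×10^-8)(11.5)/(5.896e-06) = 0.04915 Ω
R = R₁ + R₂ = 1.36 Ω

1.36 Ω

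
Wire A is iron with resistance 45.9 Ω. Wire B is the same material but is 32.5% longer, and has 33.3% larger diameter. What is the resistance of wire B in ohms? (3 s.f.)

34.2 Ω

R ∝ L/d², so R_B/R_A = (1 + 32.5/100) × (1 + 33.3/100)⁻²
= 1.325 × 0.5628 = 0.7457
R_B = 0.7457 × 45.9 = 34.2 Ω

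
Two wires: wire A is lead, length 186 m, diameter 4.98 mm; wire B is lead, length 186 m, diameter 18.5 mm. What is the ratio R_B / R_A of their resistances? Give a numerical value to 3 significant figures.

R ∝ ρL/d², so R_B/R_A = (d_A/d_B)²
= (4.98/18.5)² = 0.0725

0.0725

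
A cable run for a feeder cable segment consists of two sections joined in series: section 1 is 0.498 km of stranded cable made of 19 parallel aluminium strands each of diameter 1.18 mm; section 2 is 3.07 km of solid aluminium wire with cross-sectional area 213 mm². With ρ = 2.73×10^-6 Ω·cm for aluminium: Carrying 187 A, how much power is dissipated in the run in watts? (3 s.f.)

36600 W

ρ = 2.73×10^-6 Ω·cm = 2.73×10^-8 Ω·m
Section 1: A_strand = π(5.9000e-04)² = 1.094e-06 m²; R₁ = ρL/(N·A_s) = (2.73×10^-8)(498)/(19×1.094e-06) = 0.6543 Ω
Section 2: A = 213 mm² = 2.130e-04 m²
R₂ = (2.73×10^-8)(3070)/(2.130e-04) = 0.3935 Ω
R = R₁ + R₂ = 1.048 Ω
P = I²R = (187)² × 1.048 = 36600 W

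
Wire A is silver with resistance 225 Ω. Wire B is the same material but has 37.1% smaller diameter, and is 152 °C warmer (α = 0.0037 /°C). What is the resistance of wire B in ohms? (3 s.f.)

R ∝ ρL/d² with ρ ∝ (1+αΔT), so R_B/R_A = (1 − 37.1/100)⁻² × (1 + 0.0037×152)
= 2.527 × 1.562 = 3.949
R_B = 3.949 × 225 = 889 Ω

889 Ω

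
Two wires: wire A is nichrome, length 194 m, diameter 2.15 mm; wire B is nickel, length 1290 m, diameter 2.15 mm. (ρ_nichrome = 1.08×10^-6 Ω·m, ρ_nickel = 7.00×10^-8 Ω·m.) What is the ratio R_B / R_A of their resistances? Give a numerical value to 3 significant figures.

0.431

R ∝ ρL/d², so R_B/R_A = (ρ_B/ρ_A) × (L_B/L_A)
= (7.00×10^-8/1.08×10^-6) × (1290/194) = 0.431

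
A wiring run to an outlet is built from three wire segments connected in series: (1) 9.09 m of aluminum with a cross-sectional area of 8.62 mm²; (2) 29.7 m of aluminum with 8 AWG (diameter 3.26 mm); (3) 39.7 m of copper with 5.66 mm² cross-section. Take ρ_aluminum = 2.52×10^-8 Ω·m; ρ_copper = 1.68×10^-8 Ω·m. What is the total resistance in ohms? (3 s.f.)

0.234 Ω

Seg 1: A = 8.62 mm² = 8.620e-06 m²
R_1 = (2.52×10^-8)(9.09)/(8.620e-06) = 0.02657 Ω
Seg 2: A = π(3.26/2 mm)² = π(1.6300e-03 m)² = 8.347e-06 m²
R_2 = (2.52×10^-8)(29.7)/(8.347e-06) = 0.08967 Ω
Seg 3: A = 5.66 mm² = 5.660e-06 m²
R_3 = (1.68×10^-8)(39.7)/(5.660e-06) = 0.1178 Ω
R_total = R_1 + R_2 + R_3 = 0.234 Ω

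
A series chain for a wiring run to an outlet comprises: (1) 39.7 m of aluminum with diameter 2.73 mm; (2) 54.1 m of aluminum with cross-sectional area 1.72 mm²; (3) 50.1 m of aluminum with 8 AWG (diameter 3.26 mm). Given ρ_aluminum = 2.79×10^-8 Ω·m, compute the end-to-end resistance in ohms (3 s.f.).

1.23 Ω

Seg 1: A = π(d/2)² = π(1.3650e-03 m)² = 5.853e-06 m²
R_1 = (2.79×10^-8)(39.7)/(5.853e-06) = 0.1892 Ω
Seg 2: A = 1.72 mm² = 1.720e-06 m²
R_2 = (2.79×10^-8)(54.1)/(1.720e-06) = 0.8776 Ω
Seg 3: A = π(3.26/2 mm)² = π(1.6300e-03 m)² = 8.347e-06 m²
R_3 = (2.79×10^-8)(50.1)/(8.347e-06) = 0.1675 Ω
R_total = R_1 + R_2 + R_3 = 1.23 Ω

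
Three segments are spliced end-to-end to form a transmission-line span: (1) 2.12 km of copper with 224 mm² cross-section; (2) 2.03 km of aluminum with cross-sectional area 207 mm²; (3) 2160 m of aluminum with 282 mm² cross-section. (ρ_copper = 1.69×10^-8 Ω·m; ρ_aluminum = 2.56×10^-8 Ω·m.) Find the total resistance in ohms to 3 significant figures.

Seg 1: A = 224 mm² = 2.240e-04 m²
R_1 = (1.69×10^-8)(2120)/(2.240e-04) = 0.1599 Ω
Seg 2: A = 207 mm² = 2.070e-04 m²
R_2 = (2.56×10^-8)(2030)/(2.070e-04) = 0.2511 Ω
Seg 3: A = 282 mm² = 2.820e-04 m²
R_3 = (2.56×10^-8)(2160)/(2.820e-04) = 0.1961 Ω
R_total = R_1 + R_2 + R_3 = 0.607 Ω

0.607 Ω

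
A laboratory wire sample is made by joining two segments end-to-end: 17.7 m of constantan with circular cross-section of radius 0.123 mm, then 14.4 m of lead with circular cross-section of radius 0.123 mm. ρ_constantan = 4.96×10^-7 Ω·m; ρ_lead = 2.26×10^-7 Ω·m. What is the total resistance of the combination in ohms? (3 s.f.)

253 Ω

Segment 1: A = πr² = π(1.2300e-04 m)² = 4.753e-08 m²
R₁ = ρL/A = (4.96×10^-7)(17.7)/(4.753e-08) = 184.7 Ω
R₂ = (2.26×10^-7)(14.4)/(4.753e-08) = 68.47 Ω
R = R₁ + R₂ = 253 Ω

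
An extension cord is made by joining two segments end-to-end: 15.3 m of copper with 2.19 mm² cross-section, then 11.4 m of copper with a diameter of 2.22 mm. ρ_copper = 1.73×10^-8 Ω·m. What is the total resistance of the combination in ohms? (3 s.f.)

0.172 Ω

Segment 1: A = 2.19 mm² = 2.190e-06 m²
R₁ = ρL/A = (1.73×10^-8)(15.3)/(2.190e-06) = 0.1209 Ω
Segment 2: A = π(d/2)² = π(1.1100e-03 m)² = 3.871e-06 m²
R₂ = (1.73×10^-8)(11.4)/(3.871e-06) = 0.05095 Ω
R = R₁ + R₂ = 0.172 Ω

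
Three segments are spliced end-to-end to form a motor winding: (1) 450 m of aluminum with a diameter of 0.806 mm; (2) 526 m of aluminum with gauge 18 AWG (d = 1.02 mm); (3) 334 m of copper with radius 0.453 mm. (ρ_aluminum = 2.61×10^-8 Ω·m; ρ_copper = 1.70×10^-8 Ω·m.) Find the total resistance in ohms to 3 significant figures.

Seg 1: A = π(d/2)² = π(4.0300e-04 m)² = 5.102e-07 m²
R_1 = (2.61×10^-8)(450)/(5.102e-07) = 23.02 Ω
Seg 2: A = π(1.02/2 mm)² = π(5.1000e-04 m)² = 8.171e-07 m²
R_2 = (2.61×10^-8)(526)/(8.171e-07) = 16.8 Ω
Seg 3: A = πr² = π(4.5300e-04 m)² = 6.447e-07 m²
R_3 = (1.70×10^-8)(334)/(6.447e-07) = 8.807 Ω
R_total = R_1 + R_2 + R_3 = 48.6 Ω

48.6 Ω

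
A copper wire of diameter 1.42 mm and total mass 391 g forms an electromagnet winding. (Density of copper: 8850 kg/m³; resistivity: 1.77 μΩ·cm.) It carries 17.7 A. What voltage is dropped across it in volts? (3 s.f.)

ρ = 1.77 μΩ·cm = 1.77×10^-8 Ω·m
A = π(d/2)² = π(7.1000e-04 m)² = 1.5837e-06 m²
L = m/(density·A) = 0.391/(8850×1.5837e-06) = 27.9 m
R = ρL/A = (1.77×10^-8)(27.9)/(1.5837e-06) = 0.3118 Ω
V = IR = 17.7 × 0.3118 = 5.52 V

5.52 V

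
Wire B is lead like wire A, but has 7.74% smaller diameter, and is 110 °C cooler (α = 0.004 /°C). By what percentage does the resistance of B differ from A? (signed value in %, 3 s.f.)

-34.2%

R ∝ ρL/d² with ρ ∝ (1+αΔT), so R_B/R_A = (1 − 7.74/100)⁻² × (1 − 0.004×110)
= 1.175 × 0.56 = 0.6579
(R_B − R_A)/R_A = 0.6579 − 1 = -34.2%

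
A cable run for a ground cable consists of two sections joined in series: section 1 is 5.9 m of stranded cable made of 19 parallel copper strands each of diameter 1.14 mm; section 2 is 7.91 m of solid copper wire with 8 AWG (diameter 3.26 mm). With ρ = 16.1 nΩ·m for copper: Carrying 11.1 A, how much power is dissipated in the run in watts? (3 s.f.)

ρ = 16.1 nΩ·m = 1.61×10^-8 Ω·m
Section 1: A_strand = π(5.7000e-04)² = 1.021e-06 m²; R₁ = ρL/(N·A_s) = (1.61×10^-8)(5.9)/(19×1.021e-06) = 0.004898 Ω
Section 2: A = π(3.26/2 mm)² = π(1.6300e-03 m)² = 8.347e-06 m²
R₂ = (1.61×10^-8)(7.91)/(8.347e-06) = 0.01526 Ω
R = R₁ + R₂ = 0.02016 Ω
P = I²R = (11.1)² × 0.02016 = 2.48 W

2.48 W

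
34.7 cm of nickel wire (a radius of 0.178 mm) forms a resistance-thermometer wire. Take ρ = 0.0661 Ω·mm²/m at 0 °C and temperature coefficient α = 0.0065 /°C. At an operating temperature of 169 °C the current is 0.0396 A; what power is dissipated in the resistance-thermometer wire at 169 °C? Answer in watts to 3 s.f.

7.58×10^-4 W

ρ = 0.0661 Ω·mm²/m = 6.61×10^-8 Ω·m
A = πr² = π(1.7800e-04 m)² = 9.954e-08 m²
R₍0₎ = ρL/A = (6.61×10^-8)(0.347)/(9.954e-08) = 0.2304 Ω
R₍169₎ = R₍0₎(1 + αΔT) = 0.2304 × (1 + 0.0065×169) = 0.4836 Ω
P = I²R = (0.0396)² × 0.4836 = 7.58×10^-4 W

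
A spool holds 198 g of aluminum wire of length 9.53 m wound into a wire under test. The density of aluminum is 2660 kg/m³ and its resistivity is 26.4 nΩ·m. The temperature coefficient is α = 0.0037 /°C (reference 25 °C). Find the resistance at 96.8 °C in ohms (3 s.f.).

0.0408 Ω

ρ = 26.4 nΩ·m = 2.64×10^-8 Ω·m
A = m/(density·L) = 0.198/(2660×9.53) = 7.8107e-06 m²
R = ρL/A = (2.64×10^-8)(9.53)/(7.8107e-06) = 0.03221 Ω
R(96.8 °C) = 0.03221 × (1 + 0.0037×71.8) = 0.0408 Ω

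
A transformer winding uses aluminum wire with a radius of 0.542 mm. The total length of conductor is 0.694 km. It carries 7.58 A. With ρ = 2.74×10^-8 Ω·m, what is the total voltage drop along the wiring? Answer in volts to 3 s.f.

156 V

A = πr² = π(5.4200e-04 m)² = 9.229e-07 m²
R = ρL/A = (2.74×10^-8)(694)/(9.229e-07) = 20.6 Ω
V = IR = 7.58 × 20.6 = 156 V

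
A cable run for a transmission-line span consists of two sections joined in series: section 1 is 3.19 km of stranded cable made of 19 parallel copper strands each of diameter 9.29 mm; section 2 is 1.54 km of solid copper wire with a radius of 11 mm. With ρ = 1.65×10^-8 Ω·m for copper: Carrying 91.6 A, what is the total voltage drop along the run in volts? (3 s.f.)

9.87 V

Section 1: A_strand = π(4.6450e-03)² = 6.778e-05 m²; R₁ = ρL/(N·A_s) = (1.65×10^-8)(3190)/(19×6.778e-05) = 0.04087 Ω
Section 2: A = πr² = π(1.1000e-02 m)² = 3.801e-04 m²
R₂ = (1.65×10^-8)(1540)/(3.801e-04) = 0.06685 Ω
R = R₁ + R₂ = 0.1077 Ω
V = IR = 91.6 × 0.1077 = 9.87 V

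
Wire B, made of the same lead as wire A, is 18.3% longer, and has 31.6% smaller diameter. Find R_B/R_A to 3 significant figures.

2.53

R ∝ L/d², so R_B/R_A = (1 + 18.3/100) × (1 − 31.6/100)⁻²
= 1.183 × 2.137 = 2.53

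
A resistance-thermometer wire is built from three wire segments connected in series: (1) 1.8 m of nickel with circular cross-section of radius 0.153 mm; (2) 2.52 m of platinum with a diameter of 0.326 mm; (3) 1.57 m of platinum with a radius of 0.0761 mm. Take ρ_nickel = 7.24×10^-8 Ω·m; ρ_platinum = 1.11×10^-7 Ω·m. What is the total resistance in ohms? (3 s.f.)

Seg 1: A = πr² = π(1.5300e-04 m)² = 7.354e-08 m²
R_1 = (7.24×10^-8)(1.8)/(7.354e-08) = 1.772 Ω
Seg 2: A = π(d/2)² = π(1.6300e-04 m)² = 8.347e-08 m²
R_2 = (1.11×10^-7)(2.52)/(8.347e-08) = 3.351 Ω
Seg 3: A = πr² = π(7.6100e-05 m)² = 1.819e-08 m²
R_3 = (1.11×10^-7)(1.57)/(1.819e-08) = 9.579 Ω
R_total = R_1 + R_2 + R_3 = 14.7 Ω

14.7 Ω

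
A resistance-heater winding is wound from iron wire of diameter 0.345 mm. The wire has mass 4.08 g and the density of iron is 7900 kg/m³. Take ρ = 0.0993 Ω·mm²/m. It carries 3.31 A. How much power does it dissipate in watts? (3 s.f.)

ρ = 0.0993 Ω·mm²/m = 9.93×10^-8 Ω·m
A = π(d/2)² = π(1.7250e-04 m)² = 9.3482e-08 m²
L = m/(density·A) = 0.00408/(7900×9.3482e-08) = 5.525 m
R = ρL/A = (9.93×10^-8)(5.525)/(9.3482e-08) = 5.868 Ω
P = I²R = (3.31)² × 5.868 = 64.3 W

64.3 W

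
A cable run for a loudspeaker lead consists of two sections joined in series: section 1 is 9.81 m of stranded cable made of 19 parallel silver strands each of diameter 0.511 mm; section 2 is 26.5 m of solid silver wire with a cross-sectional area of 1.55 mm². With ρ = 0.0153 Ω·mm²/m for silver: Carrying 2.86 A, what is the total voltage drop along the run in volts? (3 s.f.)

0.858 V

ρ = 0.0153 Ω·mm²/m = 1.53×10^-8 Ω·m
Section 1: A_strand = π(2.5550e-04)² = 2.051e-07 m²; R₁ = ρL/(N·A_s) = (1.53×10^-8)(9.81)/(19×2.051e-07) = 0.03852 Ω
Section 2: A = 1.55 mm² = 1.550e-06 m²
R₂ = (1.53×10^-8)(26.5)/(1.550e-06) = 0.2616 Ω
R = R₁ + R₂ = 0.3001 Ω
V = IR = 2.86 × 0.3001 = 0.858 V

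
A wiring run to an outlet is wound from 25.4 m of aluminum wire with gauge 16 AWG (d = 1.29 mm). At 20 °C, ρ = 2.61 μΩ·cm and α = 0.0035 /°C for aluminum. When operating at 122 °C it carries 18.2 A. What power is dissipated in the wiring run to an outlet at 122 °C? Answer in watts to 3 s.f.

228 W

ρ = 2.61 μΩ·cm = 2.61×10^-8 Ω·m
A = π(1.29/2 mm)² = π(6.4500e-04 m)² = 1.307e-06 m²
R₍20₎ = ρL/A = (2.61×10^-8)(25.4)/(1.307e-06) = 0.5072 Ω
R₍122₎ = R₍20₎(1 + αΔT) = 0.5072 × (1 + 0.0035×102) = 0.6883 Ω
P = I²R = (18.2)² × 0.6883 = 228 W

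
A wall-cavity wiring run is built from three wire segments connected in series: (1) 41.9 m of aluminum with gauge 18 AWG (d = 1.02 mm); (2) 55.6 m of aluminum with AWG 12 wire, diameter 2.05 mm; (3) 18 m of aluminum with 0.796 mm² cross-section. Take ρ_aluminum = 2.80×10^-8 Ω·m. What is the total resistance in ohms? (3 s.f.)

Seg 1: A = π(1.02/2 mm)² = π(5.1000e-04 m)² = 8.171e-07 m²
R_1 = (2.80×10^-8)(41.9)/(8.171e-07) = 1.436 Ω
Seg 2: A = π(2.05/2 mm)² = π(1.0250e-03 m)² = 3.301e-06 m²
R_2 = (2.80×10^-8)(55.6)/(3.301e-06) = 0.4717 Ω
Seg 3: A = 0.796 mm² = 7.960e-07 m²
R_3 = (2.80×10^-8)(18)/(7.960e-07) = 0.6332 Ω
R_total = R_1 + R_2 + R_3 = 2.54 Ω

2.54 Ω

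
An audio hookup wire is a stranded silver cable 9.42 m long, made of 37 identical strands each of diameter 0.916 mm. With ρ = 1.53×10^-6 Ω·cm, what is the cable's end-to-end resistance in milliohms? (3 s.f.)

ρ = 1.53×10^-6 Ω·cm = 1.53×10^-8 Ω·m
A_strand = π(4.5800e-04 m)² = 6.590e-07 m²
R_strand = ρL/A = (1.53×10^-8)(9.42)/(6.590e-07) = 0.2187 Ω
R_total = R_strand/N = 0.2187/37 = 5.91 mΩ

5.91 mΩ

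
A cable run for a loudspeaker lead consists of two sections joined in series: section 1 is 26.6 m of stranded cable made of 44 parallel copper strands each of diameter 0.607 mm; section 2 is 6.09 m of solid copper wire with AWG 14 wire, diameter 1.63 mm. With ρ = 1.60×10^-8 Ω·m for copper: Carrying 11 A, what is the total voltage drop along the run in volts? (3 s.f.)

0.881 V

Section 1: A_strand = π(3.0350e-04)² = 2.894e-07 m²; R₁ = ρL/(N·A_s) = (1.60×10^-8)(26.6)/(44×2.894e-07) = 0.03343 Ω
Section 2: A = π(1.63/2 mm)² = π(8.1500e-04 m)² = 2.087e-06 m²
R₂ = (1.60×10^-8)(6.09)/(2.087e-06) = 0.0467 Ω
R = R₁ + R₂ = 0.08012 Ω
V = IR = 11 × 0.08012 = 0.881 V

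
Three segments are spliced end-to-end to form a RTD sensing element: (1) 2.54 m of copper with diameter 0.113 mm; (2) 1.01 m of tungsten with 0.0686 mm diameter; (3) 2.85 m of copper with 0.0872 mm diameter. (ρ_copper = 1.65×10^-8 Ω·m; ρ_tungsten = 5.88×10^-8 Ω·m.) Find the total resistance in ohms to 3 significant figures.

28.1 Ω

Seg 1: A = π(d/2)² = π(5.6500e-05 m)² = 1.003e-08 m²
R_1 = (1.65×10^-8)(2.54)/(1.003e-08) = 4.179 Ω
Seg 2: A = π(d/2)² = π(3.4300e-05 m)² = 3.696e-09 m²
R_2 = (5.88×10^-8)(1.01)/(3.696e-09) = 16.07 Ω
Seg 3: A = π(d/2)² = π(4.3600e-05 m)² = 5.972e-09 m²
R_3 = (1.65×10^-8)(2.85)/(5.972e-09) = 7.874 Ω
R_total = R_1 + R_2 + R_3 = 28.1 Ω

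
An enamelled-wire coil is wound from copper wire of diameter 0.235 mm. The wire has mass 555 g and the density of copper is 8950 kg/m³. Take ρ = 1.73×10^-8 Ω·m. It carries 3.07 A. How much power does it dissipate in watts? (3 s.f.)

A = π(d/2)² = π(1.1750e-04 m)² = 4.3374e-08 m²
L = m/(density·A) = 0.555/(8950×4.3374e-08) = 1430 m
R = ρL/A = (1.73×10^-8)(1430)/(4.3374e-08) = 570.2 Ω
P = I²R = (3.07)² × 570.2 = 5370 W

5370 W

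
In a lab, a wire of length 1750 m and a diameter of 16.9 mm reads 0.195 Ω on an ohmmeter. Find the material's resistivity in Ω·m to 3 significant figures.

A = π(d/2)² = π(8.4500e-03 m)² = 2.243e-04 m²
ρ = RA/L = (0.195)(2.243e-04)/(1750) = 2.50×10^-8 Ω·m

2.50×10^-8 Ω·m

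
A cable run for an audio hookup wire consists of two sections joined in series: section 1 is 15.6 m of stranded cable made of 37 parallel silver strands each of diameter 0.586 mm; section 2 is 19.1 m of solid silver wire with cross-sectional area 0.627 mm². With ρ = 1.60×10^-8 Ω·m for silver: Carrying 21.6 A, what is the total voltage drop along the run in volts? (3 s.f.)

11.1 V

Section 1: A_strand = π(2.9300e-04)² = 2.697e-07 m²; R₁ = ρL/(N·A_s) = (1.60×10^-8)(15.6)/(37×2.697e-07) = 0.02501 Ω
Section 2: A = 0.627 mm² = 6.270e-07 m²
R₂ = (1.60×10^-8)(19.1)/(6.270e-07) = 0.4874 Ω
R = R₁ + R₂ = 0.5124 Ω
V = IR = 21.6 × 0.5124 = 11.1 V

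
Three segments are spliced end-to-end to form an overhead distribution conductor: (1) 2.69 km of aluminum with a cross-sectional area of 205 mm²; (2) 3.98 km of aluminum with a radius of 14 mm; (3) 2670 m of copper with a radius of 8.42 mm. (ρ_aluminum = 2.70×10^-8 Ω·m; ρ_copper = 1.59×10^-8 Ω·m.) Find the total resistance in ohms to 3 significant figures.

Seg 1: A = 205 mm² = 2.050e-04 m²
R_1 = (2.70×10^-8)(2690)/(2.050e-04) = 0.3543 Ω
Seg 2: A = πr² = π(1.4000e-02 m)² = 6.158e-04 m²
R_2 = (2.70×10^-8)(3980)/(6.158e-04) = 0.1745 Ω
Seg 3: A = πr² = π(8.4200e-03 m)² = 2.227e-04 m²
R_3 = (1.59×10^-8)(2670)/(2.227e-04) = 0.1906 Ω
R_total = R_1 + R_2 + R_3 = 0.719 Ω

0.719 Ω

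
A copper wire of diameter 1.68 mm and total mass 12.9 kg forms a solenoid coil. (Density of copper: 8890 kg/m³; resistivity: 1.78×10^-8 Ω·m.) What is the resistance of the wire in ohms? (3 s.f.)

A = π(d/2)² = π(8.4000e-04 m)² = 2.2167e-06 m²
L = m/(density·A) = 12.9/(8890×2.2167e-06) = 654.6 m
R = ρL/A = (1.78×10^-8)(654.6)/(2.2167e-06) = 5.26 Ω

5.26 Ω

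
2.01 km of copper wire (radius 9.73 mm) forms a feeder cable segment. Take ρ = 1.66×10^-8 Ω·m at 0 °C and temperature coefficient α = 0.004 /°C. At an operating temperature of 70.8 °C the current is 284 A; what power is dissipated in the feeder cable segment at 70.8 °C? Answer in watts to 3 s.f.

11600 W

A = πr² = π(9.7300e-03 m)² = 2.974e-04 m²
R₍0₎ = ρL/A = (1.66×10^-8)(2010)/(2.974e-04) = 0.1122 Ω
R₍70.8₎ = R₍0₎(1 + αΔT) = 0.1122 × (1 + 0.004×70.8) = 0.144 Ω
P = I²R = (284)² × 0.144 = 11600 W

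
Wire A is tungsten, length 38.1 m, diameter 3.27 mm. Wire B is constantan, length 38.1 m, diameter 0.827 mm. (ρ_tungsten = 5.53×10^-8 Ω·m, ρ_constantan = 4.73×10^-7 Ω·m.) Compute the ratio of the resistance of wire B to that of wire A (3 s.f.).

R ∝ ρL/d², so R_B/R_A = (ρ_B/ρ_A) × (d_A/d_B)²
= (4.73×10^-7/5.53×10^-8) × (3.27/0.827)² = 134

134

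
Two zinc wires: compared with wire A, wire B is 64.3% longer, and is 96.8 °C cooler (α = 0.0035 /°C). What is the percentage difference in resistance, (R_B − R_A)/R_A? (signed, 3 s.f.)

R ∝ ρL/d² with ρ ∝ (1+αΔT), so R_B/R_A = (1 + 64.3/100) × (1 − 0.0035×96.8)
= 1.643 × 0.6612 = 1.086
(R_B − R_A)/R_A = 1.086 − 1 = 8.64%

8.64%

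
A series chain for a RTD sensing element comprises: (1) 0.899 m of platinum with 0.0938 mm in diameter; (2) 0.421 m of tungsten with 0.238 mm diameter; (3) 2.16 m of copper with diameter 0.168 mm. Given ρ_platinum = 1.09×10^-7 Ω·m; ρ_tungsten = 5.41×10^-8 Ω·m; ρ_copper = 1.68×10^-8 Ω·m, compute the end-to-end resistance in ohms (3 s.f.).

Seg 1: A = π(d/2)² = π(4.6900e-05 m)² = 6.910e-09 m²
R_1 = (1.09×10^-7)(0.899)/(6.910e-09) = 14.18 Ω
Seg 2: A = π(d/2)² = π(1.1900e-04 m)² = 4.449e-08 m²
R_2 = (5.41×10^-8)(0.421)/(4.449e-08) = 0.512 Ω
Seg 3: A = π(d/2)² = π(8.4000e-05 m)² = 2.217e-08 m²
R_3 = (1.68×10^-8)(2.16)/(2.217e-08) = 1.637 Ω
R_total = R_1 + R_2 + R_3 = 16.3 Ω

16.3 Ω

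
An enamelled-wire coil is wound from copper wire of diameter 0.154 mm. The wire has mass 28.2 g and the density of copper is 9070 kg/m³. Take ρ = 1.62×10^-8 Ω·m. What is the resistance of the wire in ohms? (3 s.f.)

145 Ω

A = π(d/2)² = π(7.7000e-05 m)² = 1.8627e-08 m²
L = m/(density·A) = 0.0282/(9070×1.8627e-08) = 166.9 m
R = ρL/A = (1.62×10^-8)(166.9)/(1.8627e-08) = 145 Ω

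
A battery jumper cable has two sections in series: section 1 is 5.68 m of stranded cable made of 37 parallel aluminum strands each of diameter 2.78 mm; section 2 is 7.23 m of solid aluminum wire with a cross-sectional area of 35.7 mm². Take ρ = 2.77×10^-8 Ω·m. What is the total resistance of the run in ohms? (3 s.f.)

Section 1: A_strand = π(1.3900e-03)² = 6.070e-06 m²; R₁ = ρL/(N·A_s) = (2.77×10^-8)(5.68)/(37×6.070e-06) = 7.006×10^-4 Ω
Section 2: A = 35.7 mm² = 3.570e-05 m²
R₂ = (2.77×10^-8)(7.23)/(3.570e-05) = 0.00561 Ω
R = R₁ + R₂ = 0.00631 Ω

0.00631 Ω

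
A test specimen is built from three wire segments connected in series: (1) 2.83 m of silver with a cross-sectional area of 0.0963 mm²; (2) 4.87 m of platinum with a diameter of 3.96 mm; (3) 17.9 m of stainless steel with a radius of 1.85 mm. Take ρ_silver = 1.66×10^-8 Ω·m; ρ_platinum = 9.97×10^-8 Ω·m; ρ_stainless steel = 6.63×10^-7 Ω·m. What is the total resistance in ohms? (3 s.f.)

Seg 1: A = 0.0963 mm² = 9.630e-08 m²
R_1 = (1.66×10^-8)(2.83)/(9.630e-08) = 0.4878 Ω
Seg 2: A = π(d/2)² = π(1.9800e-03 m)² = 1.232e-05 m²
R_2 = (9.97×10^-8)(4.87)/(1.232e-05) = 0.03942 Ω
Seg 3: A = πr² = π(1.8500e-03 m)² = 1.075e-05 m²
R_3 = (6.63×10^-7)(17.9)/(1.075e-05) = 1.104 Ω
R_total = R_1 + R_2 + R_3 = 1.63 Ω

1.63 Ω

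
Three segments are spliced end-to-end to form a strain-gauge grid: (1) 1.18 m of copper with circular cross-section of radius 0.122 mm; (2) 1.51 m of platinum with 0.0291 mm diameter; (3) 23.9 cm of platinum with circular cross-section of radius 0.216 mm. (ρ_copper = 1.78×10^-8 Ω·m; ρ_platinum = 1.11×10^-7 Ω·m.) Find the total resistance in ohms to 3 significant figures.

253 Ω

Seg 1: A = πr² = π(1.2200e-04 m)² = 4.676e-08 m²
R_1 = (1.78×10^-8)(1.18)/(4.676e-08) = 0.4492 Ω
Seg 2: A = π(d/2)² = π(1.4550e-05 m)² = 6.651e-10 m²
R_2 = (1.11×10^-7)(1.51)/(6.651e-10) = 252 Ω
Seg 3: A = πr² = π(2.1600e-04 m)² = 1.466e-07 m²
R_3 = (1.11×10^-7)(0.239)/(1.466e-07) = 0.181 Ω
R_total = R_1 + R_2 + R_3 = 253 Ω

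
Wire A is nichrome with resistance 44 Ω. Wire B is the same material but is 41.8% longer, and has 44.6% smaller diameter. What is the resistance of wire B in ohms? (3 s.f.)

R ∝ L/d², so R_B/R_A = (1 + 41.8/100) × (1 − 44.6/100)⁻²
= 1.418 × 3.258 = 4.62
R_B = 4.62 × 44 = 203 Ω

203 Ω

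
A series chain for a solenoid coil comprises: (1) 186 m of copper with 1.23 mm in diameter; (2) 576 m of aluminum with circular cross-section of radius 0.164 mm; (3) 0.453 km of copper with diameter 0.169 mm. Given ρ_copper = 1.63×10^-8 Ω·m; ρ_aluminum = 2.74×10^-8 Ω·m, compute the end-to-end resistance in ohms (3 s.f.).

Seg 1: A = π(d/2)² = π(6.1500e-04 m)² = 1.188e-06 m²
R_1 = (1.63×10^-8)(186)/(1.188e-06) = 2.552 Ω
Seg 2: A = πr² = π(1.6400e-04 m)² = 8.450e-08 m²
R_2 = (2.74×10^-8)(576)/(8.450e-08) = 186.8 Ω
Seg 3: A = π(d/2)² = π(8.4500e-05 m)² = 2.243e-08 m²
R_3 = (1.63×10^-8)(453)/(2.243e-08) = 329.2 Ω
R_total = R_1 + R_2 + R_3 = 519 Ω

519 Ω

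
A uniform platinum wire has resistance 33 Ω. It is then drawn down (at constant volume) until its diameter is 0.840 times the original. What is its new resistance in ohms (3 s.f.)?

Volume constant ⇒ L' = L/r² with r = 0.84. R' = ρL'/A' = ρ(L/r²)/(πr²d₀²/4) = R/r⁴.
R' = 2.009 × 33 = 66.3 Ω

66.3 Ω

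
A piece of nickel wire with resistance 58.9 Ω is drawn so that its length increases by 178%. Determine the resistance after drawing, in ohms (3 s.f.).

k = 1 + 178/100 = 2.78; volume constant ⇒ A' = A/k, so R' = k²R.
R' = 7.728 × 58.9 = 455 Ω

455 Ω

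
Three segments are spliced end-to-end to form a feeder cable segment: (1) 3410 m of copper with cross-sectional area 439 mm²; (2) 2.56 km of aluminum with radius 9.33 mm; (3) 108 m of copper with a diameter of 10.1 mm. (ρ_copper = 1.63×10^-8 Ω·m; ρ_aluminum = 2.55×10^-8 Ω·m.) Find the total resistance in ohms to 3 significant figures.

Seg 1: A = 439 mm² = 4.390e-04 m²
R_1 = (1.63×10^-8)(3410)/(4.390e-04) = 0.1266 Ω
Seg 2: A = πr² = π(9.3300e-03 m)² = 2.735e-04 m²
R_2 = (2.55×10^-8)(2560)/(2.735e-04) = 0.2387 Ω
Seg 3: A = π(d/2)² = π(5.0500e-03 m)² = 8.012e-05 m²
R_3 = (1.63×10^-8)(108)/(8.012e-05) = 0.02197 Ω
R_total = R_1 + R_2 + R_3 = 0.387 Ω

0.387 Ω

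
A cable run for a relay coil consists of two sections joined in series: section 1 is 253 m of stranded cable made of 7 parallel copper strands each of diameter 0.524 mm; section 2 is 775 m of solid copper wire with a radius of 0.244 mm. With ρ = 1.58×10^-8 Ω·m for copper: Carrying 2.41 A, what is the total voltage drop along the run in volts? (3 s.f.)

Section 1: A_strand = π(2.6200e-04)² = 2.157e-07 m²; R₁ = ρL/(N·A_s) = (1.58×10^-8)(253)/(7×2.157e-07) = 2.648 Ω
Section 2: A = πr² = π(2.4400e-04 m)² = 1.870e-07 m²
R₂ = (1.58×10^-8)(775)/(1.870e-07) = 65.47 Ω
R = R₁ + R₂ = 68.12 Ω
V = IR = 2.41 × 68.12 = 164 V

164 V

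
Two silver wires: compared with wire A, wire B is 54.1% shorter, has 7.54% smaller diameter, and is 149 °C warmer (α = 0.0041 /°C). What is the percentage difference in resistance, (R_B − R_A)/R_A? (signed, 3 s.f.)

R ∝ ρL/d² with ρ ∝ (1+αΔT), so R_B/R_A = (1 − 54.1/100) × (1 − 7.54/100)⁻² × (1 + 0.0041×149)
= 0.459 × 1.17 × 1.611 = 0.8649
(R_B − R_A)/R_A = 0.8649 − 1 = -13.5%

-13.5%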